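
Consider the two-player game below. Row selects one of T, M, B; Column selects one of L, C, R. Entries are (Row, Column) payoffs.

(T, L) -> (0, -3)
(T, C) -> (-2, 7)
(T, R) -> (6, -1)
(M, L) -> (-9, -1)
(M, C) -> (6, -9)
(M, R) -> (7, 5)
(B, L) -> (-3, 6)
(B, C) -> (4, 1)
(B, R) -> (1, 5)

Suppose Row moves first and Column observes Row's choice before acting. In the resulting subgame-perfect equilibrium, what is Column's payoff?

Backward induction with Row moving first.
- T → Column plays C (best of -3, 7, -1); Row gets -2.
- M → Column plays R (best of -1, -9, 5); Row gets 7.
- B → Column plays L (best of 6, 1, 5); Row gets -3.
Among -2, 7, -3, the best is 7 at M. Subgame-perfect outcome: (M, R) with payoffs (7, 5).

5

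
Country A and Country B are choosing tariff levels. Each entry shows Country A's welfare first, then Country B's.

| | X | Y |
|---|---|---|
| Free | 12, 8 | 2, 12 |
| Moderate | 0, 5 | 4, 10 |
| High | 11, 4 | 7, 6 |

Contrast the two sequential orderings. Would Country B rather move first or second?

If Country A leads: Country B's best replies are Free→Y, Moderate→Y, High→Y; Country A's induced payoffs 2, 4, 7; outcome (High, Y), payoffs (7, 6).
If Country B leads: Country A's best replies are X→Free, Y→High; Country B's induced payoffs 8, 6; outcome (Free, X), payoffs (12, 8).
Country B gets 8 moving first and 6 moving second, so Country B prefers to move first.

first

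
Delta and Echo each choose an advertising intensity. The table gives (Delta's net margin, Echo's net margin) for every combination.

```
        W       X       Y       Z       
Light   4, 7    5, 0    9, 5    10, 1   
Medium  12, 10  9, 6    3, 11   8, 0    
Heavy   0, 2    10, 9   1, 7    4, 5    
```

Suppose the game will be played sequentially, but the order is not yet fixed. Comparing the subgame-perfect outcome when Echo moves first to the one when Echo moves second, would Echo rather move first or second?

first

If Delta leads: Echo's best replies are Light→W, Medium→Y, Heavy→X; Delta's induced payoffs 4, 3, 10; outcome (Heavy, X), payoffs (10, 9).
If Echo leads: Delta's best replies are W→Medium, X→Heavy, Y→Light, Z→Light; Echo's induced payoffs 10, 9, 5, 1; outcome (Medium, W), payoffs (12, 10).
Echo gets 10 moving first and 9 moving second, so Echo prefers to move first.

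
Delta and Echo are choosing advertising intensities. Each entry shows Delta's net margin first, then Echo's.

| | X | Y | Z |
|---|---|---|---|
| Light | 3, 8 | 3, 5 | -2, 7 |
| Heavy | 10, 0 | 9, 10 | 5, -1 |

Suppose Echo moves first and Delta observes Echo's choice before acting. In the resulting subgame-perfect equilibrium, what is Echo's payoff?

10

Work backward from Delta's decision.
- X: Delta compares 3, 10 and picks Heavy; Echo would get 0.
- Y: Delta compares 3, 9 and picks Heavy; Echo would get 10.
- Z: Delta compares -2, 5 and picks Heavy; Echo would get -1.
Among 0, 10, -1, the best is 10 at Y. Subgame-perfect outcome: (Heavy, Y) with payoffs (9, 10).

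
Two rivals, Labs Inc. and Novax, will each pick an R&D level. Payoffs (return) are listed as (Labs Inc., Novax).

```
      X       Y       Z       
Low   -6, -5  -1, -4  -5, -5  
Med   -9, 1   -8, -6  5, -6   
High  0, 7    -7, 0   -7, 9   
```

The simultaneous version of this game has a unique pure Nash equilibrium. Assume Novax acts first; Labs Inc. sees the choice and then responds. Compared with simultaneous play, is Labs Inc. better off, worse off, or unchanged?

Solve by backward induction (Novax leads).
- X: BR = High, leader payoff 7.
- Y: BR = Low, leader payoff -4.
- Z: BR = Med, leader payoff -6.
Among 7, -4, -6, the best is 7 at X. Subgame-perfect outcome: (High, X) with payoffs (0, 7).
For the simultaneous game, intersect best replies.
Labs Inc.'s best replies: X→High; Y→Low; Z→Med.
Novax's best replies: Low→Y; Med→X; High→Z.
The unique mutual best reply is (Low, Y), giving (-1, -4).
Labs Inc. earns 0 sequentially versus -1 at the Nash outcome: better off.

better off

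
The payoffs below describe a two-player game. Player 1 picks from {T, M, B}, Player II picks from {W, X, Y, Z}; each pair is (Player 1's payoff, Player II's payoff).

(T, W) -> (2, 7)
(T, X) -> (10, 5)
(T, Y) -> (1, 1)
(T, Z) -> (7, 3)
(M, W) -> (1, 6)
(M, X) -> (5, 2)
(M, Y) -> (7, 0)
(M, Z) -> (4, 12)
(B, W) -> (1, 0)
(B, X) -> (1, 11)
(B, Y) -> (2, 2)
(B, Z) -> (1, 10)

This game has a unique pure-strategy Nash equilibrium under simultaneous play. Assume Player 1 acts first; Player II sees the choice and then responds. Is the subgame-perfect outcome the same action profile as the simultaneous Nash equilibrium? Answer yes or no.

Player II best-responds to each possible Player 1 move:
- T → Player II plays W (best of 7, 5, 1, 3); Player 1 gets 2.
- M → Player II plays Z (best of 6, 2, 0, 12); Player 1 gets 4.
- B → Player II plays X (best of 0, 11, 2, 10); Player 1 gets 1.
Player 1's induced payoffs are 2, 4, 1, so Player 1 commits to M. Subgame-perfect outcome: (M, Z) with payoffs (4, 12).
For the simultaneous game, intersect best replies.
Player 1's best replies: W→T; X→T; Y→M; Z→T.
Player II's best replies: T→W; M→Z; B→X.
Only (T, W) has each player best-responding; Nash payoffs (2, 7).
Sequential outcome (M, Z) differs from the Nash profile (T, W).

no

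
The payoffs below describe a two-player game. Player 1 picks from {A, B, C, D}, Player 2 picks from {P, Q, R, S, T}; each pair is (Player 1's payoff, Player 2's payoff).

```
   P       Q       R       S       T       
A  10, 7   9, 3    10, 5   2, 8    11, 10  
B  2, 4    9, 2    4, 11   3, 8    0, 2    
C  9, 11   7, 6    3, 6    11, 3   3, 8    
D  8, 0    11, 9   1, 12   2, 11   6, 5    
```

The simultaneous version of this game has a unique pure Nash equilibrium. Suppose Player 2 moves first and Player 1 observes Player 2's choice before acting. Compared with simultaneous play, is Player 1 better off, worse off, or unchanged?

unchanged

Backward induction with Player 2 moving first.
- P → Player 1 plays A (best of 10, 2, 9, 8); Player 2 gets 7.
- Q → Player 1 plays D (best of 9, 9, 7, 11); Player 2 gets 9.
- R → Player 1 plays A (best of 10, 4, 3, 1); Player 2 gets 5.
- S → Player 1 plays C (best of 2, 3, 11, 2); Player 2 gets 3.
- T → Player 1 plays A (best of 11, 0, 3, 6); Player 2 gets 10.
Player 2's induced payoffs are 7, 9, 5, 3, 10, so Player 2 commits to T. Subgame-perfect outcome: (A, T) with payoffs (11, 10).
For the simultaneous game, intersect best replies.
Player 1's best replies: P→A; Q→D; R→A; S→C; T→A.
Player 2's best replies: A→T; B→R; C→P; D→R.
The unique mutual best reply is (A, T), giving (11, 10).
Player 1 earns 11 sequentially versus 11 at the Nash outcome: unchanged.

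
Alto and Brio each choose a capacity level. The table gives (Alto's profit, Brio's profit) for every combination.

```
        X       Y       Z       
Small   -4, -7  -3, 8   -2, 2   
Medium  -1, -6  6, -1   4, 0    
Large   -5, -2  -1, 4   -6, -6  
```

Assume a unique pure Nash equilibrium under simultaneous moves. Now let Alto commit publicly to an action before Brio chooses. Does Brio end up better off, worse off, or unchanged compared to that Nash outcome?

unchanged

Backward induction with Alto moving first.
- Small → Brio plays Y (best of -7, 8, 2); Alto gets -3.
- Medium → Brio plays Z (best of -6, -1, 0); Alto gets 4.
- Large → Brio plays Y (best of -2, 4, -6); Alto gets -1.
Alto's induced payoffs are -3, 4, -1, so Alto commits to Medium. Subgame-perfect outcome: (Medium, Z) with payoffs (4, 0).
Now find the simultaneous Nash equilibrium.
Alto's best replies: X→Medium; Y→Medium; Z→Medium.
Brio's best replies: Small→Y; Medium→Z; Large→Y.
The unique mutual best reply is (Medium, Z), giving (4, 0).
Brio earns 0 sequentially versus 0 at the Nash outcome: unchanged.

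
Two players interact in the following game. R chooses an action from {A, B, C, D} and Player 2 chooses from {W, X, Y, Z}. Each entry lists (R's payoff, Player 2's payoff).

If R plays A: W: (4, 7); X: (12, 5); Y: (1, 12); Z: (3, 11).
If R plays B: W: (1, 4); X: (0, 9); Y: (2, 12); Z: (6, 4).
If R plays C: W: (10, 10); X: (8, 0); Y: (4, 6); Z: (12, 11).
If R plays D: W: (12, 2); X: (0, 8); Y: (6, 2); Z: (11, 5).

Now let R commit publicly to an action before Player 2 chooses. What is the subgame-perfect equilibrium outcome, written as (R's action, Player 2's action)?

Solve by backward induction (R leads).
- A → Player 2 plays Y (best of 7, 5, 12, 11); R gets 1.
- B → Player 2 plays Y (best of 4, 9, 12, 4); R gets 2.
- C → Player 2 plays Z (best of 10, 0, 6, 11); R gets 12.
- D → Player 2 plays X (best of 2, 8, 2, 5); R gets 0.
Among 1, 2, 12, 0, the best is 12 at C. Subgame-perfect outcome: (C, Z) with payoffs (12, 11).

(C, Z)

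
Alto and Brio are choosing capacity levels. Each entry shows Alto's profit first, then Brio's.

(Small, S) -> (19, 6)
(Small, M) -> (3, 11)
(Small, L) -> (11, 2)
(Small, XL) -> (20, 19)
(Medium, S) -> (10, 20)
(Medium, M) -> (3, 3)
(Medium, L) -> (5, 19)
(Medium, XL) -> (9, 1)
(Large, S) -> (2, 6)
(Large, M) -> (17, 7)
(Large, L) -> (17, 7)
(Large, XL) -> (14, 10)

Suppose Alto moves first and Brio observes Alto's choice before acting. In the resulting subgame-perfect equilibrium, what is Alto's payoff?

Work backward from Brio's decision.
- Small: BR = XL, leader payoff 20.
- Medium: BR = S, leader payoff 10.
- Large: BR = XL, leader payoff 14.
Alto's induced payoffs are 20, 10, 14, so Alto commits to Small. Subgame-perfect outcome: (Small, XL) with payoffs (20, 19).

20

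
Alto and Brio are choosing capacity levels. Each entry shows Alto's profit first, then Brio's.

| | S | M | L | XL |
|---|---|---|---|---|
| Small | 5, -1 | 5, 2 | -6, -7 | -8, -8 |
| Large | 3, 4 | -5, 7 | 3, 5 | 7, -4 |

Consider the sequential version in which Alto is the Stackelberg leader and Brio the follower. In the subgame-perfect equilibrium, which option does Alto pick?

Small

Backward induction with Alto moving first.
- Small: Brio compares -1, 2, -7, -8 and picks M; Alto would get 5.
- Large: Brio compares 4, 7, 5, -4 and picks M; Alto would get -5.
Among 5, -5, the best is 5 at Small. Subgame-perfect outcome: (Small, M) with payoffs (5, 2).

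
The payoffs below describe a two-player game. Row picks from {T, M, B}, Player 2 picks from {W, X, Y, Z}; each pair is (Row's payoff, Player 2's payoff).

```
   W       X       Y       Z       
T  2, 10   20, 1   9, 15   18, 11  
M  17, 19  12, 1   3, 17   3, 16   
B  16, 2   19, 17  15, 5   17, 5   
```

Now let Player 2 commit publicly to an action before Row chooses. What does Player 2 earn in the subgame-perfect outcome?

19

Work backward from Row's decision.
- W: Row compares 2, 17, 16 and picks M; Player 2 would get 19.
- X: Row compares 20, 12, 19 and picks T; Player 2 would get 1.
- Y: Row compares 9, 3, 15 and picks B; Player 2 would get 5.
- Z: Row compares 18, 3, 17 and picks T; Player 2 would get 11.
Among 19, 1, 5, 11, the best is 19 at W. Subgame-perfect outcome: (M, W) with payoffs (17, 19).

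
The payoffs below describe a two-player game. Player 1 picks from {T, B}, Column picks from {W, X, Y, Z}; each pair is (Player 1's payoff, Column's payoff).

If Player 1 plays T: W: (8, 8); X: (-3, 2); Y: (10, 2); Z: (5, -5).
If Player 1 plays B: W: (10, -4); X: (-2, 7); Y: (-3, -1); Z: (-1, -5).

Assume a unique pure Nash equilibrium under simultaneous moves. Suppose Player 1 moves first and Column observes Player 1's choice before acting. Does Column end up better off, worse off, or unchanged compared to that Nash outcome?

Solve by backward induction (Player 1 leads).
- T: Column compares 8, 2, 2, -5 and picks W; Player 1 would get 8.
- B: Column compares -4, 7, -1, -5 and picks X; Player 1 would get -2.
Among 8, -2, the best is 8 at T. Subgame-perfect outcome: (T, W) with payoffs (8, 8).
For the simultaneous game, intersect best replies.
Player 1's best replies: W→B; X→B; Y→T; Z→T.
Column's best replies: T→W; B→X.
Only (B, X) has each player best-responding; Nash payoffs (-2, 7).
Column earns 8 sequentially versus 7 at the Nash outcome: better off.

better off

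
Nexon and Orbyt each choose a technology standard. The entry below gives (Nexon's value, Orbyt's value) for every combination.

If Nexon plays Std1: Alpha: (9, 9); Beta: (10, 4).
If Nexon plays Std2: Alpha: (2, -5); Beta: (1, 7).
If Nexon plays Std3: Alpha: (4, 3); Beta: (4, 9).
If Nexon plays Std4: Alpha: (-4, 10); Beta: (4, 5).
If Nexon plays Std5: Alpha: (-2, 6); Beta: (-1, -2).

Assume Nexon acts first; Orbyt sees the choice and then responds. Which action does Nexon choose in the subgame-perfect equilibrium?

Work backward from Orbyt's decision.
- Std1 → Orbyt plays Alpha (best of 9, 4); Nexon gets 9.
- Std2 → Orbyt plays Beta (best of -5, 7); Nexon gets 1.
- Std3 → Orbyt plays Beta (best of 3, 9); Nexon gets 4.
- Std4 → Orbyt plays Alpha (best of 10, 5); Nexon gets -4.
- Std5 → Orbyt plays Alpha (best of 6, -2); Nexon gets -2.
Among 9, 1, 4, -4, -2, the best is 9 at Std1. Subgame-perfect outcome: (Std1, Alpha) with payoffs (9, 9).

Std1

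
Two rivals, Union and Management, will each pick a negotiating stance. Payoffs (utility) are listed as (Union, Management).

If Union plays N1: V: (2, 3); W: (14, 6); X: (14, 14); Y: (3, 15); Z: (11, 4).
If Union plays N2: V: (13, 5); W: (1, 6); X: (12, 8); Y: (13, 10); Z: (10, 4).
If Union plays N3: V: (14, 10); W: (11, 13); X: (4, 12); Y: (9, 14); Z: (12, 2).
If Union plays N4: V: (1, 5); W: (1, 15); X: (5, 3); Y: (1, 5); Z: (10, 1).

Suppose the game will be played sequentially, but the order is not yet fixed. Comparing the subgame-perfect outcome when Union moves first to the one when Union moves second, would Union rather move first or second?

If Union leads: Management's best replies are N1→Y, N2→Y, N3→Y, N4→W; Union's induced payoffs 3, 13, 9, 1; outcome (N2, Y), payoffs (13, 10).
If Management leads: Union's best replies are V→N3, W→N1, X→N1, Y→N2, Z→N3; Management's induced payoffs 10, 6, 14, 10, 2; outcome (N1, X), payoffs (14, 14).
Union gets 13 moving first and 14 moving second, so Union prefers to move second.

second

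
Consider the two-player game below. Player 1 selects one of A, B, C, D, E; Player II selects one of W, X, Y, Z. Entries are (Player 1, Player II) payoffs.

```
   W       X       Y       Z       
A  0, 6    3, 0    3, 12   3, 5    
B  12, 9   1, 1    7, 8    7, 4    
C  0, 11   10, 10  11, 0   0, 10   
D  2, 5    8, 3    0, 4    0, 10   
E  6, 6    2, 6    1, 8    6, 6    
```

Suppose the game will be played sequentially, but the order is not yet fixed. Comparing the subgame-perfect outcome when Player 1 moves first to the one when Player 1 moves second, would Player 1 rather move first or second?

If Player 1 leads: Player II's best replies are A→Y, B→W, C→W, D→Z, E→Y; Player 1's induced payoffs 3, 12, 0, 0, 1; outcome (B, W), payoffs (12, 9).
If Player II leads: Player 1's best replies are W→B, X→C, Y→C, Z→B; Player II's induced payoffs 9, 10, 0, 4; outcome (C, X), payoffs (10, 10).
Player 1 gets 12 moving first and 10 moving second, so Player 1 prefers to move first.

first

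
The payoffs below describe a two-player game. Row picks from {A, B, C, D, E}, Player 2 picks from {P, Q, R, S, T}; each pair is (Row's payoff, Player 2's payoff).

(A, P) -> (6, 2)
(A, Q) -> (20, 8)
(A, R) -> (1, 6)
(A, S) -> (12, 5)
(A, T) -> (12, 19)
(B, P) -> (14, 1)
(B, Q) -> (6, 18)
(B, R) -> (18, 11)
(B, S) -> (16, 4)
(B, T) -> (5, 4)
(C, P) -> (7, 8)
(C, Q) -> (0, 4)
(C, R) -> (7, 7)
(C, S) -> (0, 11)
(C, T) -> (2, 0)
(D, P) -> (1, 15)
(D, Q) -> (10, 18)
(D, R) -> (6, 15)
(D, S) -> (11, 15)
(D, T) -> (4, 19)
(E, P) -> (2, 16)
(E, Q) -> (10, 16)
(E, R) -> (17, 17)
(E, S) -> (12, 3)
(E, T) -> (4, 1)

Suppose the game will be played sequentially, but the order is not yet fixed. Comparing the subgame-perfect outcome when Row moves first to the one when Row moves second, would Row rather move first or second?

If Row leads: Player 2's best replies are A→T, B→Q, C→S, D→T, E→R; Row's induced payoffs 12, 6, 0, 4, 17; outcome (E, R), payoffs (17, 17).
If Player 2 leads: Row's best replies are P→B, Q→A, R→B, S→B, T→A; Player 2's induced payoffs 1, 8, 11, 4, 19; outcome (A, T), payoffs (12, 19).
Row gets 17 moving first and 12 moving second, so Row prefers to move first.

first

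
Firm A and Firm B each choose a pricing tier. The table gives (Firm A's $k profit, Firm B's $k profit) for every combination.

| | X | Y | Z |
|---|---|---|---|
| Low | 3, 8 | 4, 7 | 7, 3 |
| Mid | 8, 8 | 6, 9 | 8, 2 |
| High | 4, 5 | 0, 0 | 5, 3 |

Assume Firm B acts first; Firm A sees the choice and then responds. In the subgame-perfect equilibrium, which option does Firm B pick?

Firm A best-responds to each possible Firm B move:
- X → Firm A plays Mid (best of 3, 8, 4); Firm B gets 8.
- Y → Firm A plays Mid (best of 4, 6, 0); Firm B gets 9.
- Z → Firm A plays Mid (best of 7, 8, 5); Firm B gets 2.
Maximizing over 8, 9, 2, Firm B chooses Y. Subgame-perfect outcome: (Mid, Y) with payoffs (6, 9).

Y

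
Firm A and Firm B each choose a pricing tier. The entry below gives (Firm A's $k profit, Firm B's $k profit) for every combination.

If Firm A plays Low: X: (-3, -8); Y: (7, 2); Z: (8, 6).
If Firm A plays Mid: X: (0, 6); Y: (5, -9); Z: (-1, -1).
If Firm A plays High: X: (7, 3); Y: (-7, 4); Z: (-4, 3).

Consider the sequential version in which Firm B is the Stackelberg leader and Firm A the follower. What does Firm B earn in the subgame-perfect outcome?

6

Backward induction with Firm B moving first.
- X: BR = High, leader payoff 3.
- Y: BR = Low, leader payoff 2.
- Z: BR = Low, leader payoff 6.
Firm B's induced payoffs are 3, 2, 6, so Firm B commits to Z. Subgame-perfect outcome: (Low, Z) with payoffs (8, 6).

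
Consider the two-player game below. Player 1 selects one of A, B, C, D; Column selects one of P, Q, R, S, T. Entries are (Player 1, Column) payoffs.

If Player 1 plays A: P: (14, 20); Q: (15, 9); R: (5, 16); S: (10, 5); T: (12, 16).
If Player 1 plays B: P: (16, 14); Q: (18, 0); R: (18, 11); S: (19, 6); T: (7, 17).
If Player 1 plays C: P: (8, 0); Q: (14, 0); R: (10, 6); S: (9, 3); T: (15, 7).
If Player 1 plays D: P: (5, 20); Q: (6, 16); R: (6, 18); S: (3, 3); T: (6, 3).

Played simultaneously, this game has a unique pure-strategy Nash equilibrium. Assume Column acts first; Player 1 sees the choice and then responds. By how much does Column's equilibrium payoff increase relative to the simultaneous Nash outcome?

7

Player 1 best-responds to each possible Column move:
- P: Player 1 compares 14, 16, 8, 5 and picks B; Column would get 14.
- Q: Player 1 compares 15, 18, 14, 6 and picks B; Column would get 0.
- R: Player 1 compares 5, 18, 10, 6 and picks B; Column would get 11.
- S: Player 1 compares 10, 19, 9, 3 and picks B; Column would get 6.
- T: Player 1 compares 12, 7, 15, 6 and picks C; Column would get 7.
Among 14, 0, 11, 6, 7, the best is 14 at P. Subgame-perfect outcome: (B, P) with payoffs (16, 14).
For the simultaneous game, intersect best replies.
Player 1's best replies: P→B; Q→B; R→B; S→B; T→C.
Column's best replies: A→P; B→T; C→T; D→P.
The unique mutual best reply is (C, T), giving (15, 7).
Column's commitment gain: 14 − 7 = 7.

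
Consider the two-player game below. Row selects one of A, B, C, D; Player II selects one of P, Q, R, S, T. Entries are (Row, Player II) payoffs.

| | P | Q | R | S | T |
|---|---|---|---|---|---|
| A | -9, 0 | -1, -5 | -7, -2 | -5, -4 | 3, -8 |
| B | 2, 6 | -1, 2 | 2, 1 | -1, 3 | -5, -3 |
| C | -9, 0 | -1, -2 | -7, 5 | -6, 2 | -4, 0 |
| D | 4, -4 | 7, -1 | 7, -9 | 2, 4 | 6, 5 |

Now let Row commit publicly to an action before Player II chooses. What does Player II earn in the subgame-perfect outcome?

5

Player II best-responds to each possible Row move:
- A: Player II compares 0, -5, -2, -4, -8 and picks P; Row would get -9.
- B: Player II compares 6, 2, 1, 3, -3 and picks P; Row would get 2.
- C: Player II compares 0, -2, 5, 2, 0 and picks R; Row would get -7.
- D: Player II compares -4, -1, -9, 4, 5 and picks T; Row would get 6.
Among -9, 2, -7, 6, the best is 6 at D. Subgame-perfect outcome: (D, T) with payoffs (6, 5).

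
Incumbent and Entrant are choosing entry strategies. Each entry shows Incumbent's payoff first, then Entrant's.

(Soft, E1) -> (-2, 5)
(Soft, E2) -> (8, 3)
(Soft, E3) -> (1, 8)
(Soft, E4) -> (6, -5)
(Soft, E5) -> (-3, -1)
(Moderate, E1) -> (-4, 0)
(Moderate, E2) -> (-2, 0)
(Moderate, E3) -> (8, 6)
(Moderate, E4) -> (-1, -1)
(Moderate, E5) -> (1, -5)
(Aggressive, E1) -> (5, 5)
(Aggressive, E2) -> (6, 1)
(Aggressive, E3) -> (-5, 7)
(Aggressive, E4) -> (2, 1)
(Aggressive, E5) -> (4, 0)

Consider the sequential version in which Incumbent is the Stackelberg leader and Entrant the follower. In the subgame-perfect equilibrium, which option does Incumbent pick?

Backward induction with Incumbent moving first.
- Soft: Entrant compares 5, 3, 8, -5, -1 and picks E3; Incumbent would get 1.
- Moderate: Entrant compares 0, 0, 6, -1, -5 and picks E3; Incumbent would get 8.
- Aggressive: Entrant compares 5, 1, 7, 1, 0 and picks E3; Incumbent would get -5.
Maximizing over 1, 8, -5, Incumbent chooses Moderate. Subgame-perfect outcome: (Moderate, E3) with payoffs (8, 6).

Moderate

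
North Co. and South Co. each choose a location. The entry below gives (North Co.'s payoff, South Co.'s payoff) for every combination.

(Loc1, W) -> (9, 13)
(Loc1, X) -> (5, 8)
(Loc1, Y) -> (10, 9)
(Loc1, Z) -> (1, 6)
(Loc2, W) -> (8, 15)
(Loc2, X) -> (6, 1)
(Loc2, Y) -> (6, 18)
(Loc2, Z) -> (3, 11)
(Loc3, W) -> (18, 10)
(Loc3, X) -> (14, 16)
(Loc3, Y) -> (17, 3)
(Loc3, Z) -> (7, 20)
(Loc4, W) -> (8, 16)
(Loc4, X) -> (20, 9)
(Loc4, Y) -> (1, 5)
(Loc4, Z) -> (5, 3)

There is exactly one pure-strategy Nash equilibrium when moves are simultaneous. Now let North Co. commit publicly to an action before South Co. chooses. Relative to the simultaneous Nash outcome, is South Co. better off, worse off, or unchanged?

worse off

Work backward from South Co.'s decision.
- Loc1: South Co. compares 13, 8, 9, 6 and picks W; North Co. would get 9.
- Loc2: South Co. compares 15, 1, 18, 11 and picks Y; North Co. would get 6.
- Loc3: South Co. compares 10, 16, 3, 20 and picks Z; North Co. would get 7.
- Loc4: South Co. compares 16, 9, 5, 3 and picks W; North Co. would get 8.
Among 9, 6, 7, 8, the best is 9 at Loc1. Subgame-perfect outcome: (Loc1, W) with payoffs (9, 13).
Under simultaneous play:
North Co.'s best replies: W→Loc3; X→Loc4; Y→Loc3; Z→Loc3.
South Co.'s best replies: Loc1→W; Loc2→Y; Loc3→Z; Loc4→W.
Only (Loc3, Z) has each player best-responding; Nash payoffs (7, 20).
South Co. earns 13 sequentially versus 20 at the Nash outcome: worse off.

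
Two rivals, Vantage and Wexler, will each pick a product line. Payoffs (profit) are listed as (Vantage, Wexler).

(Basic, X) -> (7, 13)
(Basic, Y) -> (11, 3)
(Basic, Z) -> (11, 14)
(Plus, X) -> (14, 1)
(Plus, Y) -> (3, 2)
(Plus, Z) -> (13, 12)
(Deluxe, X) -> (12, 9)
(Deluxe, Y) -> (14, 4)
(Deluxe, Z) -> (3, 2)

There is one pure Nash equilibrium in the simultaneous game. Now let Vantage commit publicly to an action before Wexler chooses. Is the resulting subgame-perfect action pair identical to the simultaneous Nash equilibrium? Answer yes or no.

yes

Backward induction with Vantage moving first.
- Basic: BR = Z, leader payoff 11.
- Plus: BR = Z, leader payoff 13.
- Deluxe: BR = X, leader payoff 12.
Vantage's induced payoffs are 11, 13, 12, so Vantage commits to Plus. Subgame-perfect outcome: (Plus, Z) with payoffs (13, 12).
For the simultaneous game, intersect best replies.
Vantage's best replies: X→Plus; Y→Deluxe; Z→Plus.
Wexler's best replies: Basic→Z; Plus→Z; Deluxe→X.
Only (Plus, Z) has each player best-responding; Nash payoffs (13, 12).
Sequential outcome (Plus, Z) coincides with the Nash profile (Plus, Z).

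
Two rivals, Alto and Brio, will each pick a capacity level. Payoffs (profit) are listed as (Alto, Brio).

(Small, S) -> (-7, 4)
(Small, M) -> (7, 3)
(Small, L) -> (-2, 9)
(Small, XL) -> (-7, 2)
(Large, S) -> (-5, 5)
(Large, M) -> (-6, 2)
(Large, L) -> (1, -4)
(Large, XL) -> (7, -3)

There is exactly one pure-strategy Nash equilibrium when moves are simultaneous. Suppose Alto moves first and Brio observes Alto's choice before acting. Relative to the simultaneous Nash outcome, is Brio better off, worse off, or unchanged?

better off

Work backward from Brio's decision.
- Small: BR = L, leader payoff -2.
- Large: BR = S, leader payoff -5.
Among -2, -5, the best is -2 at Small. Subgame-perfect outcome: (Small, L) with payoffs (-2, 9).
For the simultaneous game, intersect best replies.
Alto's best replies: S→Large; M→Small; L→Large; XL→Large.
Brio's best replies: Small→L; Large→S.
The unique mutual best reply is (Large, S), giving (-5, 5).
Brio earns 9 sequentially versus 5 at the Nash outcome: better off.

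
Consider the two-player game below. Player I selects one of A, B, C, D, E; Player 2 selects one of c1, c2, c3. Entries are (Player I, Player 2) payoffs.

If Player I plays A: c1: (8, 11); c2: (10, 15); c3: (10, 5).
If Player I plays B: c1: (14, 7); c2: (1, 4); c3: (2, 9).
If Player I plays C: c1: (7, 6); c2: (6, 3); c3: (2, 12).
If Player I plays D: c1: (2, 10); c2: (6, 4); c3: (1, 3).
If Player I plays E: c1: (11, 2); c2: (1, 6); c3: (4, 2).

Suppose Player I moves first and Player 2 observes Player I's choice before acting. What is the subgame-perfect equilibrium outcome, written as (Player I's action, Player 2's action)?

Player 2 best-responds to each possible Player I move:
- A: Player 2 compares 11, 15, 5 and picks c2; Player I would get 10.
- B: Player 2 compares 7, 4, 9 and picks c3; Player I would get 2.
- C: Player 2 compares 6, 3, 12 and picks c3; Player I would get 2.
- D: Player 2 compares 10, 4, 3 and picks c1; Player I would get 2.
- E: Player 2 compares 2, 6, 2 and picks c2; Player I would get 1.
Player I's induced payoffs are 10, 2, 2, 2, 1, so Player I commits to A. Subgame-perfect outcome: (A, c2) with payoffs (10, 15).

(A, c2)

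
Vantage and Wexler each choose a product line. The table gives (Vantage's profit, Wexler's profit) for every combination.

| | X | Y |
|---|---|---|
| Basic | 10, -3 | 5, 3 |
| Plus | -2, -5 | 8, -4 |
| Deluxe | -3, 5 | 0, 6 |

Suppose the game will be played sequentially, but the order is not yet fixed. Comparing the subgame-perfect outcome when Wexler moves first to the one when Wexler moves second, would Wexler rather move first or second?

first

If Vantage leads: Wexler's best replies are Basic→Y, Plus→Y, Deluxe→Y; Vantage's induced payoffs 5, 8, 0; outcome (Plus, Y), payoffs (8, -4).
If Wexler leads: Vantage's best replies are X→Basic, Y→Plus; Wexler's induced payoffs -3, -4; outcome (Basic, X), payoffs (10, -3).
Wexler gets -3 moving first and -4 moving second, so Wexler prefers to move first.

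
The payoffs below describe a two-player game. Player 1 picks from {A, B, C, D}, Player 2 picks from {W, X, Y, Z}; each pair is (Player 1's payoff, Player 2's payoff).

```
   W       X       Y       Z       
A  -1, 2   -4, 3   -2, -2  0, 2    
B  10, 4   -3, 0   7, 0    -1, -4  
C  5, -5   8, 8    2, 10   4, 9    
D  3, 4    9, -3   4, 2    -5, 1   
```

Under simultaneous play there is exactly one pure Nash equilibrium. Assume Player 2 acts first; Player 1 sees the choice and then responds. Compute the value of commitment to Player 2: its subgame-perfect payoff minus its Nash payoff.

5

Solve by backward induction (Player 2 leads).
- W: Player 1 compares -1, 10, 5, 3 and picks B; Player 2 would get 4.
- X: Player 1 compares -4, -3, 8, 9 and picks D; Player 2 would get -3.
- Y: Player 1 compares -2, 7, 2, 4 and picks B; Player 2 would get 0.
- Z: Player 1 compares 0, -1, 4, -5 and picks C; Player 2 would get 9.
Player 2's induced payoffs are 4, -3, 0, 9, so Player 2 commits to Z. Subgame-perfect outcome: (C, Z) with payoffs (4, 9).
Now find the simultaneous Nash equilibrium.
Player 1's best replies: W→B; X→D; Y→B; Z→C.
Player 2's best replies: A→X; B→W; C→Y; D→W.
The unique mutual best reply is (B, W), giving (10, 4).
Player 2's commitment gain: 9 − 4 = 5.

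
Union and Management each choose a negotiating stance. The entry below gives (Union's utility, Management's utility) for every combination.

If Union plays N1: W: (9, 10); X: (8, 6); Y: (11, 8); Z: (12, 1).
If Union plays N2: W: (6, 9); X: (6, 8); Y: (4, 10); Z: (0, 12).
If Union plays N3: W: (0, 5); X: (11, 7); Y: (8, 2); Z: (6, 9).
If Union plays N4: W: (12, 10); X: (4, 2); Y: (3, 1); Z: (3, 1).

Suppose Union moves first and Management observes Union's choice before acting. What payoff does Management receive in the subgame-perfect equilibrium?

10

Management best-responds to each possible Union move:
- N1: Management compares 10, 6, 8, 1 and picks W; Union would get 9.
- N2: Management compares 9, 8, 10, 12 and picks Z; Union would get 0.
- N3: Management compares 5, 7, 2, 9 and picks Z; Union would get 6.
- N4: Management compares 10, 2, 1, 1 and picks W; Union would get 12.
Union's induced payoffs are 9, 0, 6, 12, so Union commits to N4. Subgame-perfect outcome: (N4, W) with payoffs (12, 10).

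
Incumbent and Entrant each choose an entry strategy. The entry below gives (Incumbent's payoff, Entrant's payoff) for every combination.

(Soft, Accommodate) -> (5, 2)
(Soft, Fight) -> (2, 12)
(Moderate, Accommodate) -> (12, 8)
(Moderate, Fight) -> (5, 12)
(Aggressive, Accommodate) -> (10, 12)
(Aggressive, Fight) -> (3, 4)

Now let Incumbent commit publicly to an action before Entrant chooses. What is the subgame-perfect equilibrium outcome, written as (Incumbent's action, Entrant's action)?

Backward induction with Incumbent moving first.
- Soft: BR = Fight, leader payoff 2.
- Moderate: BR = Fight, leader payoff 5.
- Aggressive: BR = Accommodate, leader payoff 10.
Among 2, 5, 10, the best is 10 at Aggressive. Subgame-perfect outcome: (Aggressive, Accommodate) with payoffs (10, 12).

(Aggressive, Accommodate)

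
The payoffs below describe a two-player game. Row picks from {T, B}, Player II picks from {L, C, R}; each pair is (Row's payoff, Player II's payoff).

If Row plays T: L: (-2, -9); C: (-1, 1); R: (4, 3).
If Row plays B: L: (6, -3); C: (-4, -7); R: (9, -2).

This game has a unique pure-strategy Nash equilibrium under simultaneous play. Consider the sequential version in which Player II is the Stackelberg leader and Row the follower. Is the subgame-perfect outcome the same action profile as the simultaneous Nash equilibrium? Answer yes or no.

no

Row best-responds to each possible Player II move:
- L: BR = B, leader payoff -3.
- C: BR = T, leader payoff 1.
- R: BR = B, leader payoff -2.
Player II's induced payoffs are -3, 1, -2, so Player II commits to C. Subgame-perfect outcome: (T, C) with payoffs (-1, 1).
Now find the simultaneous Nash equilibrium.
Row's best replies: L→B; C→T; R→B.
Player II's best replies: T→R; B→R.
The unique mutual best reply is (B, R), giving (9, -2).
Sequential outcome (T, C) differs from the Nash profile (B, R).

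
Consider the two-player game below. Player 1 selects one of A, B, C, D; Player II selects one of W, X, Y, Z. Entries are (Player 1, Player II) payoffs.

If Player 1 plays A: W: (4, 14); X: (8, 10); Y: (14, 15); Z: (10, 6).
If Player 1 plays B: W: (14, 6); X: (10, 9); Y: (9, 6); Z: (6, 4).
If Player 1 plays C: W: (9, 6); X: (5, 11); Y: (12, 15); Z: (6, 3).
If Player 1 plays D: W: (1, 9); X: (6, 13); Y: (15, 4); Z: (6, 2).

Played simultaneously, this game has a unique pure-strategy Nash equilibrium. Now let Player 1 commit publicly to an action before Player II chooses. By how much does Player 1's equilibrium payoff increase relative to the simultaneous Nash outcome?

Backward induction with Player 1 moving first.
- A → Player II plays Y (best of 14, 10, 15, 6); Player 1 gets 14.
- B → Player II plays X (best of 6, 9, 6, 4); Player 1 gets 10.
- C → Player II plays Y (best of 6, 11, 15, 3); Player 1 gets 12.
- D → Player II plays X (best of 9, 13, 4, 2); Player 1 gets 6.
Player 1's induced payoffs are 14, 10, 12, 6, so Player 1 commits to A. Subgame-perfect outcome: (A, Y) with payoffs (14, 15).
For the simultaneous game, intersect best replies.
Player 1's best replies: W→B; X→B; Y→D; Z→A.
Player II's best replies: A→Y; B→X; C→Y; D→X.
The unique mutual best reply is (B, X), giving (10, 9).
Player 1's commitment gain: 14 − 10 = 4.

4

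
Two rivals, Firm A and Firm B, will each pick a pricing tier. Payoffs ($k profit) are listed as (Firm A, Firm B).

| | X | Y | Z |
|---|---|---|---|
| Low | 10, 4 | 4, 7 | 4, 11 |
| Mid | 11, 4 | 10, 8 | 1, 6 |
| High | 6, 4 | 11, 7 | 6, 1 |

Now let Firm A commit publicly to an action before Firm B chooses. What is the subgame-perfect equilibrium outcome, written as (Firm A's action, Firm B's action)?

Work backward from Firm B's decision.
- Low: BR = Z, leader payoff 4.
- Mid: BR = Y, leader payoff 10.
- High: BR = Y, leader payoff 11.
Among 4, 10, 11, the best is 11 at High. Subgame-perfect outcome: (High, Y) with payoffs (11, 7).

(High, Y)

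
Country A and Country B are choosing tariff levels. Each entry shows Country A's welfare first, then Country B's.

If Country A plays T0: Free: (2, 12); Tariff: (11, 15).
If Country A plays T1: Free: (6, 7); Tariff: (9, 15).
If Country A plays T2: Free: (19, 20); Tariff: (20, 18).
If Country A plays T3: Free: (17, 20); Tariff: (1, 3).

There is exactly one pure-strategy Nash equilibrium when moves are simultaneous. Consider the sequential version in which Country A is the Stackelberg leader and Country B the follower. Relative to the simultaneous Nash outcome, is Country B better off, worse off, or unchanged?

Country B best-responds to each possible Country A move:
- T0: Country B compares 12, 15 and picks Tariff; Country A would get 11.
- T1: Country B compares 7, 15 and picks Tariff; Country A would get 9.
- T2: Country B compares 20, 18 and picks Free; Country A would get 19.
- T3: Country B compares 20, 3 and picks Free; Country A would get 17.
Maximizing over 11, 9, 19, 17, Country A chooses T2. Subgame-perfect outcome: (T2, Free) with payoffs (19, 20).
Under simultaneous play:
Country A's best replies: Free→T2; Tariff→T2.
Country B's best replies: T0→Tariff; T1→Tariff; T2→Free; T3→Free.
The unique mutual best reply is (T2, Free), giving (19, 20).
Country B earns 20 sequentially versus 20 at the Nash outcome: unchanged.

unchanged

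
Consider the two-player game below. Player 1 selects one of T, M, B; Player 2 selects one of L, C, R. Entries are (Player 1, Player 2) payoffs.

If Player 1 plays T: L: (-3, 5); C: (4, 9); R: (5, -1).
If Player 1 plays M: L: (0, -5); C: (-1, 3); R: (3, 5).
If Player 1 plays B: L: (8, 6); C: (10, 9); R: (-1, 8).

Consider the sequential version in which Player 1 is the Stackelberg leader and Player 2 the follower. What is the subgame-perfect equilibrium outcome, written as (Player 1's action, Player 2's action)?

Work backward from Player 2's decision.
- T → Player 2 plays C (best of 5, 9, -1); Player 1 gets 4.
- M → Player 2 plays R (best of -5, 3, 5); Player 1 gets 3.
- B → Player 2 plays C (best of 6, 9, 8); Player 1 gets 10.
Maximizing over 4, 3, 10, Player 1 chooses B. Subgame-perfect outcome: (B, C) with payoffs (10, 9).

(B, C)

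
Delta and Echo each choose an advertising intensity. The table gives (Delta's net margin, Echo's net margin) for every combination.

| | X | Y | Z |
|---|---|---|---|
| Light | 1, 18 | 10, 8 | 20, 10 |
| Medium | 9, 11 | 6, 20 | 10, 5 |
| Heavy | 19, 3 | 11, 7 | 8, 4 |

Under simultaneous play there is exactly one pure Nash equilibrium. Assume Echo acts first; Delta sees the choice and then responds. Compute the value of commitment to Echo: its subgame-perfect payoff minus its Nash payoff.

3

Backward induction with Echo moving first.
- X: BR = Heavy, leader payoff 3.
- Y: BR = Heavy, leader payoff 7.
- Z: BR = Light, leader payoff 10.
Echo's induced payoffs are 3, 7, 10, so Echo commits to Z. Subgame-perfect outcome: (Light, Z) with payoffs (20, 10).
Now find the simultaneous Nash equilibrium.
Delta's best replies: X→Heavy; Y→Heavy; Z→Light.
Echo's best replies: Light→X; Medium→Y; Heavy→Y.
Only (Heavy, Y) has each player best-responding; Nash payoffs (11, 7).
Echo's commitment gain: 10 − 7 = 3.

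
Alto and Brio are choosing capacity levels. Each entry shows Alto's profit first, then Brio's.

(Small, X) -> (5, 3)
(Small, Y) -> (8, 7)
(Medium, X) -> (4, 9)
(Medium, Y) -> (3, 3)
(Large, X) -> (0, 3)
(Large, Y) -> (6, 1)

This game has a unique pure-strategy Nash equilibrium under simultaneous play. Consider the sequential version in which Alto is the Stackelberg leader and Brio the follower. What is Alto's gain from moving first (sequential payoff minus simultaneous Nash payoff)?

Brio best-responds to each possible Alto move:
- Small: Brio compares 3, 7 and picks Y; Alto would get 8.
- Medium: Brio compares 9, 3 and picks X; Alto would get 4.
- Large: Brio compares 3, 1 and picks X; Alto would get 0.
Alto's induced payoffs are 8, 4, 0, so Alto commits to Small. Subgame-perfect outcome: (Small, Y) with payoffs (8, 7).
Now find the simultaneous Nash equilibrium.
Alto's best replies: X→Small; Y→Small.
Brio's best replies: Small→Y; Medium→X; Large→X.
Only (Small, Y) has each player best-responding; Nash payoffs (8, 7).
Alto's commitment gain: 8 − 8 = 0.

0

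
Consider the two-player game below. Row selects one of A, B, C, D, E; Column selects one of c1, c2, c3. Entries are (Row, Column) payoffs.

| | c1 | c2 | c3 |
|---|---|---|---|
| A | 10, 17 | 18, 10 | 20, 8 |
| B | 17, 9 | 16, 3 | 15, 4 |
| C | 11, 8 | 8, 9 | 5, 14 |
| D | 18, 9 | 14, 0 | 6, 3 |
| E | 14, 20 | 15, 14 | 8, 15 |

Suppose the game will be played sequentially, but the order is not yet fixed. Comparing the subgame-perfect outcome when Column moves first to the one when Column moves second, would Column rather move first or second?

If Row leads: Column's best replies are A→c1, B→c1, C→c3, D→c1, E→c1; Row's induced payoffs 10, 17, 5, 18, 14; outcome (D, c1), payoffs (18, 9).
If Column leads: Row's best replies are c1→D, c2→A, c3→A; Column's induced payoffs 9, 10, 8; outcome (A, c2), payoffs (18, 10).
Column gets 10 moving first and 9 moving second, so Column prefers to move first.

first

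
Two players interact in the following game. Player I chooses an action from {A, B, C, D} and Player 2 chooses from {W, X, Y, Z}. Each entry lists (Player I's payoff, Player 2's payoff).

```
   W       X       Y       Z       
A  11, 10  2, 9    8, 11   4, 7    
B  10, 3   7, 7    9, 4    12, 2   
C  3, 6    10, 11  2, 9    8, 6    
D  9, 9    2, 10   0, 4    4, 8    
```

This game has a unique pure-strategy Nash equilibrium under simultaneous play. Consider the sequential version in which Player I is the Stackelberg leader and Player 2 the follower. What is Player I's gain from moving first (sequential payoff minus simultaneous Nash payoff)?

Backward induction with Player I moving first.
- A → Player 2 plays Y (best of 10, 9, 11, 7); Player I gets 8.
- B → Player 2 plays X (best of 3, 7, 4, 2); Player I gets 7.
- C → Player 2 plays X (best of 6, 11, 9, 6); Player I gets 10.
- D → Player 2 plays X (best of 9, 10, 4, 8); Player I gets 2.
Maximizing over 8, 7, 10, 2, Player I chooses C. Subgame-perfect outcome: (C, X) with payoffs (10, 11).
Now find the simultaneous Nash equilibrium.
Player I's best replies: W→A; X→C; Y→B; Z→B.
Player 2's best replies: A→Y; B→X; C→X; D→X.
The unique mutual best reply is (C, X), giving (10, 11).
Player I's commitment gain: 10 − 10 = 0.

0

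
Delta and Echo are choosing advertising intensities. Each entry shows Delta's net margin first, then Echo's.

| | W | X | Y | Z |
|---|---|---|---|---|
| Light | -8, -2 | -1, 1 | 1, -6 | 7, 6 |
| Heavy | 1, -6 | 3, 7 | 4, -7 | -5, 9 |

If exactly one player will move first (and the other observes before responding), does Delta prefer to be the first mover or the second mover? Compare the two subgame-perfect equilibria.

first

If Delta leads: Echo's best replies are Light→Z, Heavy→Z; Delta's induced payoffs 7, -5; outcome (Light, Z), payoffs (7, 6).
If Echo leads: Delta's best replies are W→Heavy, X→Heavy, Y→Heavy, Z→Light; Echo's induced payoffs -6, 7, -7, 6; outcome (Heavy, X), payoffs (3, 7).
Delta gets 7 moving first and 3 moving second, so Delta prefers to move first.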